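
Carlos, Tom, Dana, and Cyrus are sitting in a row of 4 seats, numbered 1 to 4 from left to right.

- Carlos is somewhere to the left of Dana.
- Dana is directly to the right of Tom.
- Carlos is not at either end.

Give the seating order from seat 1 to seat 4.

From clue 1: Carlos is in {1,2,3}.
From clues 1–2: Carlos is in {1,2}.
From clues 1–3: Cyrus → seat 1, Carlos → seat 2, Tom → seat 3, Dana → seat 4.

Cyrus, Carlos, Tom, Dana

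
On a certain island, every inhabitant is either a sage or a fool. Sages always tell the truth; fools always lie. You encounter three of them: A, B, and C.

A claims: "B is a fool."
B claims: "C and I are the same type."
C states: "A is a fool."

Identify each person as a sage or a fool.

A: fool, B: sage, C: sage

Consider A. Suppose A is a sage.
Then no assignment of the remaining roles makes every statement match its speaker's type — contradiction.
So A is a fool.
With that fixed, C's statement is true, so C is a sage.
Consider B. Suppose B is a fool.
Then A's statement comes out true, contradicting A being a fool.
So B is a sage.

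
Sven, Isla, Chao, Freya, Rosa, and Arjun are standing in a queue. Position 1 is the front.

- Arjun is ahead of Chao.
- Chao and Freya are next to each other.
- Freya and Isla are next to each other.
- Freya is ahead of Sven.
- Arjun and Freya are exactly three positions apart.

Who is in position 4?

With clues 1–3, Arjun, Rosa, and Sven are ruled out for position 4.
With clues 1–5, Chao and Isla are ruled out for position 4.
So position 4 is Freya.

Freya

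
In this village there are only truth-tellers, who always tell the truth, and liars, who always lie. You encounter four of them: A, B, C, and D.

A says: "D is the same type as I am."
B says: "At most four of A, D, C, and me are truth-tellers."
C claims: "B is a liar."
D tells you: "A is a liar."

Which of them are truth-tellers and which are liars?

Regardless of anyone's role, B's statement is true, so B is a truth-teller.
With that fixed, C's statement is false, so C is a liar.
Consider A. Suppose A is a truth-teller.
Then no assignment of the remaining roles makes every statement match its speaker's type — contradiction.
So A is a liar.
With that fixed, D's statement is true, so D is a truth-teller.

A: liar, B: truth-teller, C: liar, D: truth-teller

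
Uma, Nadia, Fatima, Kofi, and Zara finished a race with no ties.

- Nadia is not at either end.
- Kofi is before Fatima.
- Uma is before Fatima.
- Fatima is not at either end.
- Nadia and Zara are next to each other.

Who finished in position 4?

With clues 1–4, Kofi, Uma, and Zara are ruled out for place 4.
With clues 1–5, Fatima is ruled out for place 4.
So place 4 is Nadia.

Nadia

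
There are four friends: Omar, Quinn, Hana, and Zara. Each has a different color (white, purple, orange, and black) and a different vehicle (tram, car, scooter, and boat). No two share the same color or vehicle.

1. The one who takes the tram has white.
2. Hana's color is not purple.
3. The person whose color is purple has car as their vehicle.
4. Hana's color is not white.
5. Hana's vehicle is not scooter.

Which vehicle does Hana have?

boat

With clues 1–3, car is impossible for Hana's vehicle.
With clues 1–4, tram is impossible for Hana's vehicle.
With clues 1–5, scooter is impossible for Hana's vehicle.
That leaves boat.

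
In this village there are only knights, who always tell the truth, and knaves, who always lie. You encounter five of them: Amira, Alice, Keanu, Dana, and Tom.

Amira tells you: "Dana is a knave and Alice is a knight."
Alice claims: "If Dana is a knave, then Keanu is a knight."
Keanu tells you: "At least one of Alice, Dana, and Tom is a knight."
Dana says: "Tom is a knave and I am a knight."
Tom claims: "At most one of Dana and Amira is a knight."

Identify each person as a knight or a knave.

Amira: knight, Alice: knight, Keanu: knight, Dana: knave, Tom: knight

Consider Amira. Suppose Amira is a knave.
Then no assignment of the remaining roles makes every statement match its speaker's type — contradiction.
So Amira is a knight.
Consider Alice. Suppose Alice is a knave.
Then Amira's statement comes out false, contradicting Amira being a knight.
So Alice is a knight.
With that fixed, Keanu's statement is true, so Keanu is a knight.
Consider Dana. Suppose Dana is a knight.
Then Amira's statement comes out false, contradicting Amira being a knight.
So Dana is a knave.
With that fixed, Tom's statement is true, so Tom is a knight.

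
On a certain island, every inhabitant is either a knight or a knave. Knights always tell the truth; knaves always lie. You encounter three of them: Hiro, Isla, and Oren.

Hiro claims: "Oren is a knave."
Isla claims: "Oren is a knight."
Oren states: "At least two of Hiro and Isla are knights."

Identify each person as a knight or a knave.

Consider Hiro. Suppose Hiro is a knave.
Then no assignment of the remaining roles makes every statement match its speaker's type — contradiction.
So Hiro is a knight.
Consider Isla. Suppose Isla is a knight.
Then no assignment of the remaining roles makes every statement match its speaker's type — contradiction.
So Isla is a knave.
With that fixed, Oren's statement is false, so Oren is a knave.

Hiro: knight, Isla: knave, Oren: knave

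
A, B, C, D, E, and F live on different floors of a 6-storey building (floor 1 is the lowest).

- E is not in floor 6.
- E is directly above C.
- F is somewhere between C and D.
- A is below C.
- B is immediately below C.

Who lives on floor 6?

D

With clue 1, E is ruled out for floor 6.
With clues 1–2, C is ruled out for floor 6.
With clues 1–3, F is ruled out for floor 6.
With clues 1–4, A is ruled out for floor 6.
With clues 1–5, B is ruled out for floor 6.
So floor 6 is D.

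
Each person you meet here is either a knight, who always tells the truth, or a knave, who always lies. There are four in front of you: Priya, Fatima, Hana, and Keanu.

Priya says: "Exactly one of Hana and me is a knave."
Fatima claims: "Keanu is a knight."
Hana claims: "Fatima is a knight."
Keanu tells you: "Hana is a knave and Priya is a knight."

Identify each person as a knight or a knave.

Consider Priya. Suppose Priya is a knight.
Then no assignment of the remaining roles makes every statement match its speaker's type — contradiction.
So Priya is a knave.
With that fixed, Keanu's statement is false, so Keanu is a knave.
With that fixed, Fatima's statement is false, so Fatima is a knave.
With that fixed, Hana's statement is false, so Hana is a knave.

Priya: knave, Fatima: knave, Hana: knave, Keanu: knave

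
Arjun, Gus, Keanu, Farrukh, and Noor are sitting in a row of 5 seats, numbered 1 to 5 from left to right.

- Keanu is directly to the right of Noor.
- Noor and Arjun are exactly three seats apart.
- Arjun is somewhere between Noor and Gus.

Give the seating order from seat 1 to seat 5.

From clue 1: Keanu is in {2,3,4,5}.
From clues 1–2: Arjun is in {1,4,5}.
From clues 1–3: Noor → seat 1, Keanu → seat 2, Farrukh → seat 3, Arjun → seat 4, Gus → seat 5.

Noor, Keanu, Farrukh, Arjun, Gus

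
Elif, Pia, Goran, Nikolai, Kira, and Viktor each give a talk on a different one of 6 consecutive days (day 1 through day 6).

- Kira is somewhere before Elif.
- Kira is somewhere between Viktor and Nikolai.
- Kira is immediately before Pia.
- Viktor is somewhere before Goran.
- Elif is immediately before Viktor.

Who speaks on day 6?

With clue 1, Kira is ruled out for day 6.
With clues 1–3, Pia is ruled out for day 6.
With clues 1–4, Viktor is ruled out for day 6.
With clues 1–5, Elif and Nikolai are ruled out for day 6.
So day 6 is Goran.

Goran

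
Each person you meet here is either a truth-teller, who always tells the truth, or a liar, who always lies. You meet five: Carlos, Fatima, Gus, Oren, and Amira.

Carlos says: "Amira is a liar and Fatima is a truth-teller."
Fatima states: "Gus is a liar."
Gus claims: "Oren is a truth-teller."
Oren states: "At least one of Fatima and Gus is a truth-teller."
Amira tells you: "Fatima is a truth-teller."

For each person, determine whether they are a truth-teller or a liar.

Consider Carlos. Suppose Carlos is a truth-teller.
Then no assignment of the remaining roles makes every statement match its speaker's type — contradiction.
So Carlos is a liar.
Consider Fatima. Suppose Fatima is a truth-teller.
Then no assignment of the remaining roles makes every statement match its speaker's type — contradiction.
So Fatima is a liar.
With that fixed, Amira's statement is false, so Amira is a liar.
Consider Gus. Suppose Gus is a liar.
Then Fatima's statement comes out true, contradicting Fatima being a liar.
So Gus is a truth-teller.
With that fixed, Oren's statement is true, so Oren is a truth-teller.

Carlos: liar, Fatima: liar, Gus: truth-teller, Oren: truth-teller, Amira: liar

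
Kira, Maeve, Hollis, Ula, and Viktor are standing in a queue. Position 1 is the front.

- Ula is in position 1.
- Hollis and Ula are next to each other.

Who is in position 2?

With clue 1, Ula is ruled out for position 2.
With clues 1–2, Kira, Maeve, and Viktor are ruled out for position 2.
So position 2 is Hollis.

Hollis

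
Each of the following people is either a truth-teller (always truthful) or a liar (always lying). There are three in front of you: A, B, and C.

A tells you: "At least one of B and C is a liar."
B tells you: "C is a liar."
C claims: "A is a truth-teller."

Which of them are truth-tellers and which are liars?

Consider A. Suppose A is a liar.
Then no assignment of the remaining roles makes every statement match its speaker's type — contradiction.
So A is a truth-teller.
With that fixed, C's statement is true, so C is a truth-teller.
With that fixed, B's statement is false, so B is a liar.

A: truth-teller, B: liar, C: truth-teller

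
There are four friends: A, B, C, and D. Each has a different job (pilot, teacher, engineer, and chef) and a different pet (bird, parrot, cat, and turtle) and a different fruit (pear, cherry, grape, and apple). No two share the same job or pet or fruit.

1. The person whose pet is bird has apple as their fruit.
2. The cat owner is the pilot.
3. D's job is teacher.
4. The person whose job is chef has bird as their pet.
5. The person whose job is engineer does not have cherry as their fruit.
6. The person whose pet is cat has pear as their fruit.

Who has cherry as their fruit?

D

With clues 1–6, A, B, and C are impossible for the one with fruit cherry.
That leaves D.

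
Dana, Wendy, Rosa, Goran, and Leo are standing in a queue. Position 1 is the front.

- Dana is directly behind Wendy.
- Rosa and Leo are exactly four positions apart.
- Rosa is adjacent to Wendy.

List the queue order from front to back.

From clue 1: Dana is in {2,3,4,5}.
From clues 1–2: Dana is in {3,4}.
From clues 1–3: Rosa → position 1, Wendy → position 2, Dana → position 3, Goran → position 4, Leo → position 5.

Rosa, Wendy, Dana, Goran, Leo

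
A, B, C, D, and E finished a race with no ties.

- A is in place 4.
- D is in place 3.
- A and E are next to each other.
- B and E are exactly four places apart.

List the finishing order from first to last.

B, C, D, A, E

From clue 1: A → place 4.
From clues 1–2: D → place 3.
From clues 1–3: E → place 5.
From clues 1–4: B → place 1, C → place 2.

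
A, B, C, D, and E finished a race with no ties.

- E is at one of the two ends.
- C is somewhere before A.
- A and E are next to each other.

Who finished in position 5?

E

With clues 1–2, C is ruled out for place 5.
With clues 1–3, A, B, and D are ruled out for place 5.
So place 5 is E.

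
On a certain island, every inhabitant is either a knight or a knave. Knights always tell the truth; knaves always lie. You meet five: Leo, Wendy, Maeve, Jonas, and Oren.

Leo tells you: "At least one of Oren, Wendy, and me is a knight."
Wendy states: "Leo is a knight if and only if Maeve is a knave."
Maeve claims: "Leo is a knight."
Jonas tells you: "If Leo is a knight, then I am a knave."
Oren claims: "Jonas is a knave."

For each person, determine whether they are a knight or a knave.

Leo: knave, Wendy: knave, Maeve: knave, Jonas: knight, Oren: knave

Consider Leo. Suppose Leo is a knight.
Then whichever role Jonas has, Jonas's statement has the wrong truth value — contradiction.
So Leo is a knave.
With that fixed, Maeve's statement is false, so Maeve is a knave.
With that fixed, Jonas's statement is true, so Jonas is a knight.
With that fixed, Oren's statement is false, so Oren is a knave.
With that fixed, Wendy's statement is false, so Wendy is a knave.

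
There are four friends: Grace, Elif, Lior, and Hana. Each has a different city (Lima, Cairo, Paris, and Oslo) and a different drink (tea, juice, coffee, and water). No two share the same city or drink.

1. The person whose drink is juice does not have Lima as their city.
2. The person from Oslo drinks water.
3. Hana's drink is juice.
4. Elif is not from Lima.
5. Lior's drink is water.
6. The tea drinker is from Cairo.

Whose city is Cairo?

With clues 1–5, Grace and Lior are impossible for the one with city Cairo.
With clues 1–6, Hana is impossible for the one with city Cairo.
That leaves Elif.

Elif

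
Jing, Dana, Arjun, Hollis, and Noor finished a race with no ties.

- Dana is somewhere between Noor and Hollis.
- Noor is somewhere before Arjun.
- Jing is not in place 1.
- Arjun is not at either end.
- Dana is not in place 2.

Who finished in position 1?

With clue 1, Dana is ruled out for place 1.
With clues 1–2, Arjun is ruled out for place 1.
With clues 1–3, Jing is ruled out for place 1.
With clues 1–5, Hollis is ruled out for place 1.
So place 1 is Noor.

Noor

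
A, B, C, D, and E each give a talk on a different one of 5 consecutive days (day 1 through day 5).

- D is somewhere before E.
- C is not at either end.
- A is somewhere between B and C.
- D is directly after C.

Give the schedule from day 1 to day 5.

B, A, C, D, E

From clue 1: D is in {1,2,3,4}.
From clues 1–2: C is in {2,3,4}.
From clues 1–3: A is in {2,3,4}.
From clues 1–4: B → day 1, A → day 2, C → day 3, D → day 4, E → day 5.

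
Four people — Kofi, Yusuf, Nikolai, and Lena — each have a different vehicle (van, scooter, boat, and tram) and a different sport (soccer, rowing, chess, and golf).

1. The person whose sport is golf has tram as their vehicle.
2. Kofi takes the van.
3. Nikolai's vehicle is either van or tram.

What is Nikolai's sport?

With clues 1–3, chess, rowing, and soccer are impossible for Nikolai's sport.
That leaves golf.

golf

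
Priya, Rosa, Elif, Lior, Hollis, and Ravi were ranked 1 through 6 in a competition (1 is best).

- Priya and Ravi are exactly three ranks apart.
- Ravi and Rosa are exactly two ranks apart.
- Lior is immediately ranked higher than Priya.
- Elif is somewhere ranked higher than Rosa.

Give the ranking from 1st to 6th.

From clues 1–3: Priya is in {2,3,6}.
From clues 1–4: Elif → rank 1, Lior → rank 2, Priya → rank 3, Rosa → rank 4, Hollis → rank 5, Ravi → rank 6.

Elif, Lior, Priya, Rosa, Hollis, Ravi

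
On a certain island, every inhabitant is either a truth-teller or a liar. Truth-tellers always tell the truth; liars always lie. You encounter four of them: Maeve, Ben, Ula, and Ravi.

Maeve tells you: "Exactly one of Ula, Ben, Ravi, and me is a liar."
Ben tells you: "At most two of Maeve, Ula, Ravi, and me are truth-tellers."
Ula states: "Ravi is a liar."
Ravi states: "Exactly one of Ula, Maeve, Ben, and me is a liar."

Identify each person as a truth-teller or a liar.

Maeve: liar, Ben: truth-teller, Ula: truth-teller, Ravi: liar

Consider Maeve. Suppose Maeve is a truth-teller.
Then no assignment of the remaining roles makes every statement match its speaker's type — contradiction.
So Maeve is a liar.
Consider Ben. Suppose Ben is a liar.
Then Ben's own statement would have to be false, but it can't be — contradiction.
So Ben is a truth-teller.
Consider Ula. Suppose Ula is a liar.
Then no assignment of the remaining roles makes every statement match its speaker's type — contradiction.
So Ula is a truth-teller.
Consider Ravi. Suppose Ravi is a truth-teller.
Then Maeve's statement comes out true, contradicting Maeve being a liar.
So Ravi is a liar.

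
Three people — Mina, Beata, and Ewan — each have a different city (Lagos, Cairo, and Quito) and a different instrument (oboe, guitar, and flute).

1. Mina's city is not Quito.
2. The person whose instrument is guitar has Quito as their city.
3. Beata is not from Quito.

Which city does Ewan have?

Quito

With clues 1–3, Cairo and Lagos are impossible for Ewan's city.
That leaves Quito.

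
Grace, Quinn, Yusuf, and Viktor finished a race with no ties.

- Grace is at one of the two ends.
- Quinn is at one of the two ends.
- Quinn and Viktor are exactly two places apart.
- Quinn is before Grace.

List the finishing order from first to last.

Quinn, Yusuf, Viktor, Grace

From clue 1: Grace is in {1,4}.
From clues 1–4: Quinn → place 1, Yusuf → place 2, Viktor → place 3, Grace → place 4.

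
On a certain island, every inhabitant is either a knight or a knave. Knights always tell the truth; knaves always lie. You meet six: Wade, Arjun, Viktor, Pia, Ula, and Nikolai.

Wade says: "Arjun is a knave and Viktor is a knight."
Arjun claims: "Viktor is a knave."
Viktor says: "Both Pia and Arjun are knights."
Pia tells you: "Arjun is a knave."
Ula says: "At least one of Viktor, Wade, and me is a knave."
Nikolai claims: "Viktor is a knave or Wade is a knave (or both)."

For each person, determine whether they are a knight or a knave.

Wade: knave, Arjun: knight, Viktor: knave, Pia: knave, Ula: knight, Nikolai: knight

Consider Wade. Suppose Wade is a knight.
Then no assignment of the remaining roles makes every statement match its speaker's type — contradiction.
So Wade is a knave.
With that fixed, Ula's statement is true, so Ula is a knight.
With that fixed, Nikolai's statement is true, so Nikolai is a knight.
Consider Arjun. Suppose Arjun is a knave.
Then no assignment of the remaining roles makes every statement match its speaker's type — contradiction.
So Arjun is a knight.
With that fixed, Pia's statement is false, so Pia is a knave.
With that fixed, Viktor's statement is false, so Viktor is a knave.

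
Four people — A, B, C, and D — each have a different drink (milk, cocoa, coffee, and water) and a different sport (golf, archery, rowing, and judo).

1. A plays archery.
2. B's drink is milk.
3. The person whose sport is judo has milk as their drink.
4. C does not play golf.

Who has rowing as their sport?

Clue 1 rules out A for the one with sport rowing.
With clues 1–3, B is impossible for the one with sport rowing.
With clues 1–4, D is impossible for the one with sport rowing.
That leaves C.

C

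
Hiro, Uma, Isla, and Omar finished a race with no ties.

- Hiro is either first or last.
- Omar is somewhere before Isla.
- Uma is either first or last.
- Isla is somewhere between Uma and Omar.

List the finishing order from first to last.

From clue 1: Hiro is in {1,4}.
From clues 1–3: Omar → place 2, Isla → place 3.
From clues 1–4: Hiro → place 1, Uma → place 4.

Hiro, Omar, Isla, Uma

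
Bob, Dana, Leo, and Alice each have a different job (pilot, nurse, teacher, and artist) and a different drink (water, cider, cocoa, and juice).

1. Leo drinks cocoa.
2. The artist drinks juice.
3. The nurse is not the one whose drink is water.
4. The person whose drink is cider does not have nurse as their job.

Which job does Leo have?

With clues 1–2, artist is impossible for Leo's job.
With clues 1–4, pilot and teacher are impossible for Leo's job.
That leaves nurse.

nurse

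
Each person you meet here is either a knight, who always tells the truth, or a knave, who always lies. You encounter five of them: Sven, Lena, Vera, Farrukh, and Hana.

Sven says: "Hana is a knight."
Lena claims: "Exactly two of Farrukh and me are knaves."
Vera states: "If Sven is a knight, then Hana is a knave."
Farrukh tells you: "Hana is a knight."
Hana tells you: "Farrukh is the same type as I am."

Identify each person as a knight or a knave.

Consider Sven. Suppose Sven is a knave.
Then no assignment of the remaining roles makes every statement match its speaker's type — contradiction.
So Sven is a knight.
Consider Lena. Suppose Lena is a knight.
Then Lena's own statement would have to be true, but it can't be — contradiction.
So Lena is a knave.
Consider Vera. Suppose Vera is a knight.
Then no assignment of the remaining roles makes every statement match its speaker's type — contradiction.
So Vera is a knave.
Consider Farrukh. Suppose Farrukh is a knave.
Then Lena's statement comes out true, contradicting Lena being a knave.
So Farrukh is a knight.
Consider Hana. Suppose Hana is a knave.
Then Sven's statement comes out false, contradicting Sven being a knight.
So Hana is a knight.

Sven: knight, Lena: knave, Vera: knave, Farrukh: knight, Hana: knight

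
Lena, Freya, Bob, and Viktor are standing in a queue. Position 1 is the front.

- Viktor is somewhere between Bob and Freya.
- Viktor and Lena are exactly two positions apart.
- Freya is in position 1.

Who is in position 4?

With clue 1, Viktor is ruled out for position 4.
With clues 1–3, Bob and Freya are ruled out for position 4.
So position 4 is Lena.

Lena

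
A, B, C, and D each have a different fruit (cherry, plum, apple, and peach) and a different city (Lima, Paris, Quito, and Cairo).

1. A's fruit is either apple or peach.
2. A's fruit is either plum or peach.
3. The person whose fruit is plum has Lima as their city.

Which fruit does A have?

Clue 1 rules out cherry and plum for A's fruit.
With clues 1–2, apple is impossible for A's fruit.
That leaves peach.

peach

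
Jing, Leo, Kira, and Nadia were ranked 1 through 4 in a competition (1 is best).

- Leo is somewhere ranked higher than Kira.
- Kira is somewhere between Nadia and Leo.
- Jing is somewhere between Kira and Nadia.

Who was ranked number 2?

With clues 1–2, Nadia is ruled out for rank 2.
With clues 1–3, Jing and Leo are ruled out for rank 2.
So rank 2 is Kira.

Kira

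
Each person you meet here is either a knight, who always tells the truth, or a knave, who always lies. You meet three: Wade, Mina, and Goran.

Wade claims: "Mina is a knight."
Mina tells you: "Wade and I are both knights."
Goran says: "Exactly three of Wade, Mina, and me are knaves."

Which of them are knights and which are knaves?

Wade: knight, Mina: knight, Goran: knave

Consider Wade. Suppose Wade is a knave.
Then no assignment of the remaining roles makes every statement match its speaker's type — contradiction.
So Wade is a knight.
With that fixed, Goran's statement is false, so Goran is a knave.
Consider Mina. Suppose Mina is a knave.
Then Wade's statement comes out false, contradicting Wade being a knight.
So Mina is a knight.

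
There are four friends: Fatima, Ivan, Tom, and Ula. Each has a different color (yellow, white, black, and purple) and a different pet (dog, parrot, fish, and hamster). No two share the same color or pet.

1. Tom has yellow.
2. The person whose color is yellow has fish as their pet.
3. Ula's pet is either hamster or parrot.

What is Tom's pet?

With clues 1–2, dog, hamster, and parrot are impossible for Tom's pet.
That leaves fish.

fish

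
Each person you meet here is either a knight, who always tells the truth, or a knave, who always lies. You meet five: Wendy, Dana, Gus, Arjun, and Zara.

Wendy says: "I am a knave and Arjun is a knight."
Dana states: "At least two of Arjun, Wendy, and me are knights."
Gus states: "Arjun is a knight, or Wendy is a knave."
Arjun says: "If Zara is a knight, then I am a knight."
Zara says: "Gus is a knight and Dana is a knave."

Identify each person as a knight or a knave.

Consider Wendy. Suppose Wendy is a knight.
Then Wendy's own statement would have to be true, but it can't be — contradiction.
So Wendy is a knave.
With that fixed, Gus's statement is true, so Gus is a knight.
Consider Dana. Suppose Dana is a knight.
Then no assignment of the remaining roles makes every statement match its speaker's type — contradiction.
So Dana is a knave.
With that fixed, Zara's statement is true, so Zara is a knight.
Consider Arjun. Suppose Arjun is a knight.
Then Wendy's statement comes out true, contradicting Wendy being a knave.
So Arjun is a knave.

Wendy: knave, Dana: knave, Gus: knight, Arjun: knave, Zara: knight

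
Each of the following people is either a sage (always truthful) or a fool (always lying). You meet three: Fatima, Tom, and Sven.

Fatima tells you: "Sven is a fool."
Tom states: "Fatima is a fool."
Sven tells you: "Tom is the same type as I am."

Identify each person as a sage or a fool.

Fatima: fool, Tom: sage, Sven: sage

Consider Fatima. Suppose Fatima is a sage.
Then no assignment of the remaining roles makes every statement match its speaker's type — contradiction.
So Fatima is a fool.
With that fixed, Tom's statement is true, so Tom is a sage.
Consider Sven. Suppose Sven is a fool.
Then Fatima's statement comes out true, contradicting Fatima being a fool.
So Sven is a sage.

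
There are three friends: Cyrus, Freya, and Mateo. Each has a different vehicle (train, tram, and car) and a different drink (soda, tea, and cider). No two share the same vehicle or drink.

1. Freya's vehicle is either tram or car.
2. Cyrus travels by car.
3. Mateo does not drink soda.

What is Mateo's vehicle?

train

With clues 1–2, car and tram are impossible for Mateo's vehicle.
That leaves train.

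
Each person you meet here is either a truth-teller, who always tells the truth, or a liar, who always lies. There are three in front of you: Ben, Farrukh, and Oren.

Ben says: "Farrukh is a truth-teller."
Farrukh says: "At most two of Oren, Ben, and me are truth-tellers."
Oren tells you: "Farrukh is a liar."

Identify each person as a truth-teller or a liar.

Ben: truth-teller, Farrukh: truth-teller, Oren: liar

Consider Ben. Suppose Ben is a liar.
Then no assignment of the remaining roles makes every statement match its speaker's type — contradiction.
So Ben is a truth-teller.
Consider Farrukh. Suppose Farrukh is a liar.
Then Ben's statement comes out false, contradicting Ben being a truth-teller.
So Farrukh is a truth-teller.
With that fixed, Oren's statement is false, so Oren is a liar.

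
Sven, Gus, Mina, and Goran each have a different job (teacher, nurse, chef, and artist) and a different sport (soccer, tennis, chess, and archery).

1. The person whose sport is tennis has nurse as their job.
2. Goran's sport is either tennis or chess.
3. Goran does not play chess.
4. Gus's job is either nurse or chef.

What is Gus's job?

chef

With clues 1–3, nurse is impossible for Gus's job.
With clues 1–4, artist and teacher are impossible for Gus's job.
That leaves chef.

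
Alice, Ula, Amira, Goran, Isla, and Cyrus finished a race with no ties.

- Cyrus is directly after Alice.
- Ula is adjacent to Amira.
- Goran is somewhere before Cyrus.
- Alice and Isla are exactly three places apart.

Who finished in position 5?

With clues 1–3, Goran and Isla are ruled out for place 5.
With clues 1–4, Amira, Cyrus, and Ula are ruled out for place 5.
So place 5 is Alice.

Alice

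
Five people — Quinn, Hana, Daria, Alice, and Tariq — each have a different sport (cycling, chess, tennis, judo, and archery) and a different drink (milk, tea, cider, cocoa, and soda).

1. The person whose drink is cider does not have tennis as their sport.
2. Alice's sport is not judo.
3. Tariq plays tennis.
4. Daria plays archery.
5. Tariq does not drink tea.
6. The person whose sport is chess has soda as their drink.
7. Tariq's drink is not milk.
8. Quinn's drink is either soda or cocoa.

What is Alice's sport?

With clues 1–2, judo is impossible for Alice's sport.
With clues 1–3, tennis is impossible for Alice's sport.
With clues 1–4, archery is impossible for Alice's sport.
With clues 1–8, chess is impossible for Alice's sport.
That leaves cycling.

cycling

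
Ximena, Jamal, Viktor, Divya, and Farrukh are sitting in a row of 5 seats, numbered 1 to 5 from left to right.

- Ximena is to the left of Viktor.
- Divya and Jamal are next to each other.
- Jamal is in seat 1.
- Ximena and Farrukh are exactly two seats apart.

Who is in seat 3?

Ximena

With clues 1–3, Divya, Jamal, and Viktor are ruled out for seat 3.
With clues 1–4, Farrukh is ruled out for seat 3.
So seat 3 is Ximena.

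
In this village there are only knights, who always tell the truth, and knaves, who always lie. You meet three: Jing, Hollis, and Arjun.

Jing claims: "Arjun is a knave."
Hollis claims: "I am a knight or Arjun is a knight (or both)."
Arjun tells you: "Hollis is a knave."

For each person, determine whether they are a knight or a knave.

Consider Jing. Suppose Jing is a knave.
Then no assignment of the remaining roles makes every statement match its speaker's type — contradiction.
So Jing is a knight.
Consider Hollis. Suppose Hollis is a knave.
Then no assignment of the remaining roles makes every statement match its speaker's type — contradiction.
So Hollis is a knight.
With that fixed, Arjun's statement is false, so Arjun is a knave.

Jing: knight, Hollis: knight, Arjun: knave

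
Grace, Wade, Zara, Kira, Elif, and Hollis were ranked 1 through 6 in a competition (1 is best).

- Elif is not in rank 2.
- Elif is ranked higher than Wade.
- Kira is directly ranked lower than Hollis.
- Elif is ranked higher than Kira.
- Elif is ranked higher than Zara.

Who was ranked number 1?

With clues 1–2, Wade is ruled out for rank 1.
With clues 1–3, Kira is ruled out for rank 1.
With clues 1–4, Hollis is ruled out for rank 1.
With clues 1–5, Grace and Zara are ruled out for rank 1.
So rank 1 is Elif.

Elif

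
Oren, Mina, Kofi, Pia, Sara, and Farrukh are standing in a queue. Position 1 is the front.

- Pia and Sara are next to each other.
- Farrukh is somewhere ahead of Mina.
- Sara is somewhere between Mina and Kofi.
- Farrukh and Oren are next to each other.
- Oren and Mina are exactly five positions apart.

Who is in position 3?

Kofi

With clues 1–5, Farrukh, Mina, Oren, Pia, and Sara are ruled out for position 3.
So position 3 is Kofi.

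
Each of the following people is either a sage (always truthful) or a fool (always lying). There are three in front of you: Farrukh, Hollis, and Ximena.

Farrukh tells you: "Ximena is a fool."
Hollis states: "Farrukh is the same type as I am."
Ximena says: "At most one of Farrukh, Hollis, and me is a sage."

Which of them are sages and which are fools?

Farrukh: sage, Hollis: sage, Ximena: fool

Consider Farrukh. Suppose Farrukh is a fool.
Then whichever role Hollis has, Hollis's statement has the wrong truth value — contradiction.
So Farrukh is a sage.
Consider Hollis. Suppose Hollis is a fool.
Then whichever role Ximena has, Ximena's statement has the wrong truth value — contradiction.
So Hollis is a sage.
With that fixed, Ximena's statement is false, so Ximena is a fool.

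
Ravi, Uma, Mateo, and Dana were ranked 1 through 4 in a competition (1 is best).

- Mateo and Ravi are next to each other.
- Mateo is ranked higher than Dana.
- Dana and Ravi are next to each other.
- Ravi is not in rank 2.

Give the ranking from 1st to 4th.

Uma, Mateo, Ravi, Dana

From clues 1–2: Dana is in {3,4}.
From clues 1–3: Ravi is in {2,3}.
From clues 1–4: Uma → rank 1, Mateo → rank 2, Ravi → rank 3, Dana → rank 4.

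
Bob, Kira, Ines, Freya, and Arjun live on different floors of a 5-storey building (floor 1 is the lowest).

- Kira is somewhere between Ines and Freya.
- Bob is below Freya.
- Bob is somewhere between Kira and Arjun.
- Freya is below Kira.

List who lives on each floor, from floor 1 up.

Arjun, Bob, Freya, Kira, Ines

From clue 1: Kira is in {2,3,4}.
From clues 1–3: Bob is in {2,3}.
From clues 1–4: Arjun → floor 1, Bob → floor 2, Freya → floor 3, Kira → floor 4, Ines → floor 5.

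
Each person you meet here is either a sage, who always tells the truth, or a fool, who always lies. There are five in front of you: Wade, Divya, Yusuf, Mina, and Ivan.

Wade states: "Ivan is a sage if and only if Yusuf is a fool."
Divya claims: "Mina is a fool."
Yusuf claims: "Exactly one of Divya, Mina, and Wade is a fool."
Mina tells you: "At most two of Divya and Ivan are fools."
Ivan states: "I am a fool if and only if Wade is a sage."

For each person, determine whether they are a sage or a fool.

Regardless of anyone's role, Mina's statement is true, so Mina is a sage.
With that fixed, Divya's statement is false, so Divya is a fool.
Consider Wade. Suppose Wade is a sage.
Then whichever role Ivan has, Ivan's statement has the wrong truth value — contradiction.
So Wade is a fool.
With that fixed, Yusuf's statement is false, so Yusuf is a fool.
Consider Ivan. Suppose Ivan is a sage.
Then Wade's statement comes out true, contradicting Wade being a fool.
So Ivan is a fool.

Wade: fool, Divya: fool, Yusuf: fool, Mina: sage, Ivan: fool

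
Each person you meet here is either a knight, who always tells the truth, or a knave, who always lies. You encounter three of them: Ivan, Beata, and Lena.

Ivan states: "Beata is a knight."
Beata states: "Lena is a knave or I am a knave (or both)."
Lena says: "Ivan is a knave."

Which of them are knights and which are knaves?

Ivan: knight, Beata: knight, Lena: knave

Consider Ivan. Suppose Ivan is a knave.
Then no assignment of the remaining roles makes every statement match its speaker's type — contradiction.
So Ivan is a knight.
With that fixed, Lena's statement is false, so Lena is a knave.
With that fixed, Beata's statement is true, so Beata is a knight.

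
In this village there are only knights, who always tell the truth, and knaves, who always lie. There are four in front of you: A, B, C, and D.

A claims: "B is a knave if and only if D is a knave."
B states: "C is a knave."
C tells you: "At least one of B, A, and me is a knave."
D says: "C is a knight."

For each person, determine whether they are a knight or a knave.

A: knave, B: knave, C: knight, D: knight

Consider A. Suppose A is a knight.
Then no assignment of the remaining roles makes every statement match its speaker's type — contradiction.
So A is a knave.
With that fixed, C's statement is true, so C is a knight.
With that fixed, D's statement is true, so D is a knight.
With that fixed, B's statement is false, so B is a knave.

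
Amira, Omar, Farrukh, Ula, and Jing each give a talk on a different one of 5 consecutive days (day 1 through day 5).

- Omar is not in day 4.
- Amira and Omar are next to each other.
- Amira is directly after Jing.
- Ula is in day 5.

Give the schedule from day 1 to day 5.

From clue 1: Omar is in {1,2,3,5}.
From clues 1–2: Amira is in {1,2,3,4}.
From clues 1–3: Amira is in {2,4}.
From clues 1–4: Jing → day 1, Amira → day 2, Omar → day 3, Farrukh → day 4, Ula → day 5.

Jing, Amira, Omar, Farrukh, Ula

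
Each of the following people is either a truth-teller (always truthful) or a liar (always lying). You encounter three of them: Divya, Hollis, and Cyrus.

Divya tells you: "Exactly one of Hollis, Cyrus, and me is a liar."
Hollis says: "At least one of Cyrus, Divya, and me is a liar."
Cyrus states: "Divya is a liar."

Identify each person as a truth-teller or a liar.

Consider Divya. Suppose Divya is a liar.
Then no assignment of the remaining roles makes every statement match its speaker's type — contradiction.
So Divya is a truth-teller.
With that fixed, Cyrus's statement is false, so Cyrus is a liar.
With that fixed, Hollis's statement is true, so Hollis is a truth-teller.

Divya: truth-teller, Hollis: truth-teller, Cyrus: liar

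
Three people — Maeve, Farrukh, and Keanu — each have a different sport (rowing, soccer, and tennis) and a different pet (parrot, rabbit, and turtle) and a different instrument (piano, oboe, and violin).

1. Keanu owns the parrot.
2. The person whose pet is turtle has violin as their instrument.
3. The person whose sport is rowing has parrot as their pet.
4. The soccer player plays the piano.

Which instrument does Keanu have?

With clues 1–2, violin is impossible for Keanu's instrument.
With clues 1–4, piano is impossible for Keanu's instrument.
That leaves oboe.

oboe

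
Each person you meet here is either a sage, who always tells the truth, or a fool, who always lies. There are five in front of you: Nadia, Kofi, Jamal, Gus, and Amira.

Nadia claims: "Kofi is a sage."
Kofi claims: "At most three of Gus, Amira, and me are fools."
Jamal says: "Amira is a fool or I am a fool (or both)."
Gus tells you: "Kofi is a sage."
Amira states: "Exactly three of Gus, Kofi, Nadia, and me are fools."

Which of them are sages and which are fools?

Nadia: sage, Kofi: sage, Jamal: sage, Gus: sage, Amira: fool

Regardless of anyone's role, Kofi's statement is true, so Kofi is a sage.
With that fixed, Gus's statement is true, so Gus is a sage.
With that fixed, Amira's statement is false, so Amira is a fool.
With that fixed, Nadia's statement is true, so Nadia is a sage.
With that fixed, Jamal's statement is true, so Jamal is a sage.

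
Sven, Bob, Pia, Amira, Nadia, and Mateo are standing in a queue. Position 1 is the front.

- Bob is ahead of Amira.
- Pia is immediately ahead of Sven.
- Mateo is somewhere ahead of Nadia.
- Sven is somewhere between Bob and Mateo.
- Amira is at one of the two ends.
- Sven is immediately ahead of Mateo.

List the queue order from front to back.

Bob, Pia, Sven, Mateo, Nadia, Amira

From clue 1: Bob is in {1,2,3,4,5}.
From clues 1–2: Sven is in {2,3,4,5,6}.
From clues 1–4: Sven is in {3,4}.
From clues 1–5: Amira → position 6.
From clues 1–6: Bob → position 1, Pia → position 2, Sven → position 3, Mateo → position 4, Nadia → position 5.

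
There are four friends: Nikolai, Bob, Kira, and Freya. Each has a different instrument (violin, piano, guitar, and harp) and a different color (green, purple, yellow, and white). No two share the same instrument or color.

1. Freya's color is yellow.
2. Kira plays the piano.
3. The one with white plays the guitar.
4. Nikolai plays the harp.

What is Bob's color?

Clue 1 rules out yellow for Bob's color.
With clues 1–4, green and purple are impossible for Bob's color.
That leaves white.

white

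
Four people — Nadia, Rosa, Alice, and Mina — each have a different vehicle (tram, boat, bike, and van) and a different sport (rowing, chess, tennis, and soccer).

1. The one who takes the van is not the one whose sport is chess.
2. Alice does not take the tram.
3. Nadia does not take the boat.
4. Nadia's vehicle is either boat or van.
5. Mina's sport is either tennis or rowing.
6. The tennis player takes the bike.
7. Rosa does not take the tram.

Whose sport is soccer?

Nadia

With clues 1–5, Mina is impossible for the one with sport soccer.
With clues 1–7, Alice and Rosa are impossible for the one with sport soccer.
That leaves Nadia.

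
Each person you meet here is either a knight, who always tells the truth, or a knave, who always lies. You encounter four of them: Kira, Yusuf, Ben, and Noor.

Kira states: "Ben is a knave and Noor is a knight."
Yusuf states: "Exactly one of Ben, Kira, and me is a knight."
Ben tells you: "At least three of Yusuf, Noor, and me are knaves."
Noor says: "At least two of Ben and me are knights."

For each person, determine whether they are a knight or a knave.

Consider Kira. Suppose Kira is a knight.
Then no assignment of the remaining roles makes every statement match its speaker's type — contradiction.
So Kira is a knave.
Consider Yusuf. Suppose Yusuf is a knave.
Then no assignment of the remaining roles makes every statement match its speaker's type — contradiction.
So Yusuf is a knight.
With that fixed, Ben's statement is false, so Ben is a knave.
With that fixed, Noor's statement is false, so Noor is a knave.

Kira: knave, Yusuf: knight, Ben: knave, Noor: knave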